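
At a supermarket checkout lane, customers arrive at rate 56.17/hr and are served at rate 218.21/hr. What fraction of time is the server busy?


ρ = λ/μ = 56.17/218.21 = 0.2574

Final: 0.2574


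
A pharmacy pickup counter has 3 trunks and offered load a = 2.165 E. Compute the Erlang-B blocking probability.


B(c,a) = (a^c/c!) / Σ_{k=0}^{c} a^k/k!
a^3/3! = 1.691307
Σ terms (k=0..3): 1.00000 + 2.16500 + 2.34361 + 1.69131 = 7.199920
B = 1.691307/7.199920 = 0.234906

Final: 0.234906


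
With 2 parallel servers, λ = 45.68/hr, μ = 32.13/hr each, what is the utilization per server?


ρ = λ/(cμ) = 45.68/(2·32.13) = 45.68/64.26 = 0.7109

Final: 0.7109


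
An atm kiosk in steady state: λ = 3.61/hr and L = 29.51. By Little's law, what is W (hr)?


W = L/λ = 29.51/3.61 = 8.1745 hr

Final: 8.1745 hr


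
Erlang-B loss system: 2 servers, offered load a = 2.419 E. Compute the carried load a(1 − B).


B(2,2.419) = 0.461132 (Erlang-B)
Carried load = a(1 − B) = 2.419·(1 − 0.461132) = 2.419·0.538868 = 1.3035 E

Final: 1.3035 Erlangs


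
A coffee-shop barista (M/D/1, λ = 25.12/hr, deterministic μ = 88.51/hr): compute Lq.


ρ = 25.12/88.51 = 0.2838
M/D/1: Lq = ρ²/(2(1−ρ)) = 0.08055/(2·0.7162) = 0.05623

Final: 0.05623


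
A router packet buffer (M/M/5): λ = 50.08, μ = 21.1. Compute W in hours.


a = 2.3735; ρ = 0.4747; P₀ = 0.091444
Lq = P₀·a^c·ρ/(c!(1−ρ)²) = 0.09873
Wq = Lq/λ = 0.09873/50.08 = 0.001972 hr
W = Wq + 1/μ = 0.001972 + 0.04739 = 0.04936 hr

Final: 0.04936 hr


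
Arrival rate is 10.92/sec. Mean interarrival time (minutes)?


Mean interarrival time = 1/λ = 1/10.92 second = 0.09158 second
In minutes: 0.09158 × 0.0166667 = 0.001526 min

Final: 0.001526 min


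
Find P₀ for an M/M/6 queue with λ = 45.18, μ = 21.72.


a = λ/μ = 45.18/21.72 = 2.0801; ρ = a/c = 0.3467
Σ_{k=0}^{5} a^k/k! (terms k=0..5) = 1.00000 + 2.08011 + 2.16343 + 1.50006 + 0.78007 + 0.32453 = 7.84820
Tail: a^6/(6!(1−ρ)) = 81.00623/(720·0.6533) = 0.17221
P₀ = 1/(7.84820 + 0.17221) = 1/8.02041 = 0.124682

Final: 0.124682


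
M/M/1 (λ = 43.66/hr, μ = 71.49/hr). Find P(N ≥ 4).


ρ = 43.66/71.49 = 0.6107
P(N ≥ n) = ρ^n = 0.6107^4 = 0.139109

Final: 0.139109


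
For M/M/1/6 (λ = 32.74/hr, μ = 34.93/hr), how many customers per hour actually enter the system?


ρ = 0.9373; P_K = (1−ρ)ρ^6/(1−ρ^7) = 0.116656
λ_eff = λ(1 − P_K) = 32.74·(1 − 0.116656) = 32.74·0.883344 = 28.9207 /hr

Final: 28.9207 /hr


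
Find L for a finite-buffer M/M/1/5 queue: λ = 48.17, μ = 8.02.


ρ = 48.17/8.02 = 6.0062
L = ρ[1 − (K+1)ρ^K + Kρ^(K+1)] / [(1−ρ)(1−ρ^(K+1))]
Numerator: 6.0062·(1 − 6·7816.483044 + 5·46947.629458) = 1128212.568008
Denominator: (-5.0062)·(-46946.629458) = 235025.832012
L = 1128212.568008/235025.832012 = 4.8004

Final: 4.8004


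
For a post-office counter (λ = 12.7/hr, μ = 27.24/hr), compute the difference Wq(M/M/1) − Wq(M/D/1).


ρ = 12.7/27.24 = 0.4662
Wq(M/M/1) = ρ/(μ−λ) = 0.4662/14.54 = 0.03207 hr
Wq(M/D/1) = ρ/(2(μ−λ)) = 0.01603 hr
Savings = 0.03207 − 0.01603 = 0.01603 hr

Final: 0.01603 hr


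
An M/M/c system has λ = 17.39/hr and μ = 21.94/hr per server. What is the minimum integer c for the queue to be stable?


Stability requires cμ > λ ⇔ c > λ/μ.
λ/μ = 17.39/21.94 = 0.7926
Minimum integer c = ⌊0.7926⌋ + 1 = 1
Check: 1·21.94 = 21.94 > 17.39, while 0·21.94 = 0.00 ≤ 17.39

Final: 1 servers


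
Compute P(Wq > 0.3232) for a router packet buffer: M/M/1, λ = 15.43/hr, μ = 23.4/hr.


ρ = 15.43/23.4 = 0.6594
P(Wq > t) = ρ·e^{−(μ−λ)t} = 0.6594·e^{−2.5759}
= 0.6594·0.076085 = 0.050171

Final: 0.050171


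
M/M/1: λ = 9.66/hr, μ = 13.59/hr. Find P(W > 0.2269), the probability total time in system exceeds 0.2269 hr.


W ~ Exponential(μ−λ) for M/M/1.
μ − λ = 13.59 − 9.66 = 3.9300
P(W > t) = e^{−(μ−λ)t} = e^{−0.8917} = 0.409951

Final: 0.409951


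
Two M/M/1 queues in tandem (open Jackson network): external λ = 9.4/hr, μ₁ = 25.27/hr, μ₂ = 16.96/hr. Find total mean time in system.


Each node sees arrival rate λ = 9.4/hr (tandem ⇒ throughput preserved).
W₁ = 1/(μ₁−λ) = 1/(25.27−9.4) = 0.06301 hr
W₂ = 1/(μ₂−λ) = 1/(16.96−9.4) = 0.13228 hr
W_total = W₁ + W₂ = 0.06301 + 0.13228 = 0.19529 hr

Final: 0.19529 hr


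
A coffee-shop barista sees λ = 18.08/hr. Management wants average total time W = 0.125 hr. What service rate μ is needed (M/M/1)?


W = 1/(μ−λ) ⇒ μ − λ = 1/W = 1/0.125 = 8.0000
μ = λ + 1/W = 18.08 + 8.0000 = 26.0800 per hr

Final: 26.0800 /hr


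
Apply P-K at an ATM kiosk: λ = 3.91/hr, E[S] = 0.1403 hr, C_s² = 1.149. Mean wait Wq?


ρ = λ·E[S] = 3.91·0.1403 = 0.5486
E[S²] = E[S]²(1+C_s²) = 0.1403²·(1+1.149) = 0.042301
Wq = λ·E[S²]/(2(1−ρ)) = 3.91·0.042301/(2·0.4514) = 0.18319 hr

Final: 0.18319 hr


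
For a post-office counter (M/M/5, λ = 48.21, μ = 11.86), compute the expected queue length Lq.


a = λ/μ = 4.0649; ρ = a/5 = 0.8130
P₀ = 0.011716
Lq = P₀·a^c·ρ / (c!·(1−ρ)²) = 0.011716·1109.84470·0.8130/(120·0.03497)
= 2.51882

Final: 2.51882


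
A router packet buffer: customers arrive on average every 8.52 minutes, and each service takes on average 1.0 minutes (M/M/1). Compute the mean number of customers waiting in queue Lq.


λ = 60/8.52 = 7.0423 /hr
μ = 60/1.0 = 60.0000 /hr
ρ = λ/μ = 7.0423/60.0000 = 0.1174
Lq = ρ²/(1−ρ) = 0.01378/0.8826 = 0.01561

Final: 0.01561


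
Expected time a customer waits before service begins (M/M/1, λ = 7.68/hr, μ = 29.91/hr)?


ρ = 7.68/29.91 = 0.2568
Wq = ρ/(μ−λ) = 0.2568/(29.91 − 7.68) = 0.2568/22.23 = 0.01155 hr

Final: 0.01155 hr


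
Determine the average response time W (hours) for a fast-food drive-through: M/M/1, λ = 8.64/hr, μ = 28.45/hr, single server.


W = 1/(μ−λ) = 1/(28.45 − 8.64) = 1/19.81 = 0.05048 hr

Final: 0.05048 hr


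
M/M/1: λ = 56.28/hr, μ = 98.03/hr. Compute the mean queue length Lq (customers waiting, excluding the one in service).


ρ = 56.28/98.03 = 0.5741
Lq = ρ²/(1−ρ) = 0.3296/0.4259 = 0.7739

Final: 0.7739


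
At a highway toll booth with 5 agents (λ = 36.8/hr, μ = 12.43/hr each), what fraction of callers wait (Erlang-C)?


a = λ/μ = 2.9606; ρ = a/5 = 0.5921
P₀ = 0.048742 (from M/M/c formula)
C(c,a) = [a^c/(c!(1−ρ))]·P₀ = [227.44870/(120·0.4079)]·0.048742
= 4.64692·0.048742 = 0.226502

Final: 0.226502


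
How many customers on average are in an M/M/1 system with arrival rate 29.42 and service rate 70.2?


ρ = λ/μ = 29.42/70.2 = 0.4191
L = ρ/(1−ρ) = 0.4191/(1 − 0.4191) = 0.4191/0.5809 = 0.7214

Final: 0.7214


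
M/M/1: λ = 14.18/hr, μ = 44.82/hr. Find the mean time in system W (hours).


W = 1/(μ−λ) = 1/(44.82 − 14.18) = 1/30.64 = 0.03264 hr

Final: 0.03264 hr


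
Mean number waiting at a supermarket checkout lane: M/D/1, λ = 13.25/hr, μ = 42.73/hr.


ρ = 13.25/42.73 = 0.3101
M/D/1: Lq = ρ²/(2(1−ρ)) = 0.09615/(2·0.6899) = 0.06969

Final: 0.06969


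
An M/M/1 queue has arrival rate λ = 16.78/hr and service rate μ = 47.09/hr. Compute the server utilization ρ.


ρ = λ/μ = 16.78/47.09 = 0.3563

Final: 0.3563


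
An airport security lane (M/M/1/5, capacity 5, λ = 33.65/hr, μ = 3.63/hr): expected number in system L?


ρ = 33.65/3.63 = 9.2700
L = ρ[1 − (K+1)ρ^K + Kρ^(K+1)] / [(1−ρ)(1−ρ^(K+1))]
Numerator: 9.2700·(1 − 6·68452.957676 + 5·634557.031897) = 25604298.102473
Denominator: (-8.2700)·(-634556.031897) = 5247760.902907
L = 25604298.102473/5247760.902907 = 4.8791

Final: 4.8791


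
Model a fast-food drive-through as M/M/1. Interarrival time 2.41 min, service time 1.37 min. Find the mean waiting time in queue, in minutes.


λ = 60/2.41 = 24.8963 /hr
μ = 60/1.37 = 43.7956 /hr
ρ = λ/μ = 24.8963/43.7956 = 0.5685
Wq = ρ/(μ−λ) = 0.5685/(43.7956−24.8963) = 0.03008 hr
In minutes: 0.03008·60 = 1.805 min

Final: 1.805 min


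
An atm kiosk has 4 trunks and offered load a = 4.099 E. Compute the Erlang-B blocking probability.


B(c,a) = (a^c/c!) / Σ_{k=0}^{c} a^k/k!
a^4/4! = 11.762522
Σ terms (k=0..4): 1.00000 + 4.09900 + 8.40090 + 11.47843 + 11.76252 = 36.740852
B = 11.762522/36.740852 = 0.320148

Final: 0.320148


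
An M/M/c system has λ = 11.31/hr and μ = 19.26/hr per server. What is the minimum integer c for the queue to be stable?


Stability requires cμ > λ ⇔ c > λ/μ.
λ/μ = 11.31/19.26 = 0.5872
Minimum integer c = ⌊0.5872⌋ + 1 = 1
Check: 1·19.26 = 19.26 > 11.31, while 0·19.26 = 0.00 ≤ 11.31

Final: 1 servers


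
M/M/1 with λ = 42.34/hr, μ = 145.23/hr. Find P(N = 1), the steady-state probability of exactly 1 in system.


ρ = 42.34/145.23 = 0.2915
P_n = (1−ρ)·ρ^n = (1 − 0.2915)·0.2915^1 = 0.7085·0.291538 = 0.206543

Final: 0.206543


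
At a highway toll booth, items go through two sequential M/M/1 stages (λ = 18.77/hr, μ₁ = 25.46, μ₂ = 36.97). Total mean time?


Each node sees arrival rate λ = 18.77/hr (tandem ⇒ throughput preserved).
W₁ = 1/(μ₁−λ) = 1/(25.46−18.77) = 0.14948 hr
W₂ = 1/(μ₂−λ) = 1/(36.97−18.77) = 0.05495 hr
W_total = W₁ + W₂ = 0.14948 + 0.05495 = 0.20442 hr

Final: 0.20442 hr


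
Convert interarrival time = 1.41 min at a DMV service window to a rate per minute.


λ = 1/(interarrival time) in consistent units.
1 minute = 1 min, so λ = 1/1.41 = 0.7092 per minute

Final: 0.7092 /min


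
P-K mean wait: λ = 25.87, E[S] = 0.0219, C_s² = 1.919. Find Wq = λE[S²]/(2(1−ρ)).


ρ = λ·E[S] = 25.87·0.0219 = 0.5666
E[S²] = E[S]²(1+C_s²) = 0.0219²·(1+1.919) = 0.001400
Wq = λ·E[S²]/(2(1−ρ)) = 25.87·0.001400/(2·0.4334) = 0.04178 hr

Final: 0.04178 hr


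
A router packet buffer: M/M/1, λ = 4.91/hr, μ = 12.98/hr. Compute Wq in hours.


ρ = 4.91/12.98 = 0.3783
Wq = ρ/(μ−λ) = 0.3783/(12.98 − 4.91) = 0.3783/8.07 = 0.04687 hr

Final: 0.04687 hr


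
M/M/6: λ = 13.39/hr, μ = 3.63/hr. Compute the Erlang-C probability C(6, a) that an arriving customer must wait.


a = λ/μ = 3.6887; ρ = a/6 = 0.6148
P₀ = 0.023616 (from M/M/c formula)
C(c,a) = [a^c/(c!(1−ρ))]·P₀ = [2519.09016/(720·0.3852)]·0.023616
= 9.08254·0.023616 = 0.214491

Final: 0.214491


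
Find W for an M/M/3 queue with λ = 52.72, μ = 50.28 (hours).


a = 1.0485; ρ = 0.3495; P₀ = 0.345591
Lq = P₀·a^c·ρ/(c!(1−ρ)²) = 0.05484
Wq = Lq/λ = 0.05484/52.72 = 0.001040 hr
W = Wq + 1/μ = 0.001040 + 0.01989 = 0.02093 hr

Final: 0.02093 hr


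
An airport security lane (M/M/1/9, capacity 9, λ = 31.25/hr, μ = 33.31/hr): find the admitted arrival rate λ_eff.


ρ = 0.9382; P_K = (1−ρ)ρ^9/(1−ρ^10) = 0.073784
λ_eff = λ(1 − P_K) = 31.25·(1 − 0.073784) = 31.25·0.926216 = 28.9442 /hr

Final: 28.9442 /hr


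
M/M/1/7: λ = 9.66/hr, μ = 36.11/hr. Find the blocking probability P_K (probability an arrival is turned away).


ρ = λ/μ = 9.66/36.11 = 0.2675
P_K = (1−ρ)ρ^K/(1−ρ^(K+1)) = (0.7325·0.00009805)/(1 − 0.00002623)
= 0.00007182/0.999974 = 0.00007182

Final: 0.00007182


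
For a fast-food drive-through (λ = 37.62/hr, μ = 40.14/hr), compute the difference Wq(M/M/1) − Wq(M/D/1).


ρ = 37.62/40.14 = 0.9372
Wq(M/M/1) = ρ/(μ−λ) = 0.9372/2.52 = 0.37191 hr
Wq(M/D/1) = ρ/(2(μ−λ)) = 0.18596 hr
Savings = 0.37191 − 0.18596 = 0.18596 hr

Final: 0.18596 hr


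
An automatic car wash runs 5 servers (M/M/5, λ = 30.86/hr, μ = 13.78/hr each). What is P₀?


a = λ/μ = 30.86/13.78 = 2.2395; ρ = a/c = 0.4479
Σ_{k=0}^{4} a^k/k! (terms k=0..4) = 1.00000 + 2.23948 + 2.50763 + 1.87193 + 1.04803 = 8.66707
Tail: a^5/(5!(1−ρ)) = 56.32919/(120·0.5521) = 0.85022
P₀ = 1/(8.66707 + 0.85022) = 1/9.51729 = 0.105072

Final: 0.105072


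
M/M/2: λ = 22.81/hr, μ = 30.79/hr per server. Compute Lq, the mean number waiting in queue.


a = λ/μ = 0.7408; ρ = a/2 = 0.3704
P₀ = 0.459415
Lq = P₀·a^c·ρ / (c!·(1−ρ)²) = 0.459415·0.54882·0.3704/(2·0.39638)
= 0.11781

Final: 0.11781


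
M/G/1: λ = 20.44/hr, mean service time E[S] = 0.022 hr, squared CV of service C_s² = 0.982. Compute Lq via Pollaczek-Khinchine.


ρ = λ·E[S] = 20.44·0.022 = 0.4497
Lq = ρ²(1+C_s²)/(2(1−ρ)) = 0.2022·(1+0.982)/(2·0.5503)
= 0.2022·1.9820/1.1006 = 0.36414

Final: 0.36414


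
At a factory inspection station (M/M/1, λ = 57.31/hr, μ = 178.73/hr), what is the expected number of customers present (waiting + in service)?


ρ = λ/μ = 57.31/178.73 = 0.3207
L = ρ/(1−ρ) = 0.3207/(1 − 0.3207) = 0.3207/0.6793 = 0.4720

Final: 0.4720


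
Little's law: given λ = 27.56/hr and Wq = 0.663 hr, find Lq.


Lq = λWq = 27.56·0.663 = 18.2723

Final: 18.2723


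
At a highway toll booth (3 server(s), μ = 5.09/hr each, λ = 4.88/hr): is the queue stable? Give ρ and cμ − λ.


Total capacity cμ = 3·5.09 = 15.27/hr
ρ = λ/(cμ) = 4.88/15.27 = 0.3196
Stable ⇔ ρ < 1: YES
Spare capacity = cμ − λ = 15.27 − 4.88 = 10.39/hr

Final: ρ = 0.3196; stable; margin = 10.39/hr


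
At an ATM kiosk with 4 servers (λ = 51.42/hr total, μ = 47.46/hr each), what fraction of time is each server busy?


ρ = λ/(cμ) = 51.42/(4·47.46) = 51.42/189.84 = 0.2709

Final: 0.2709


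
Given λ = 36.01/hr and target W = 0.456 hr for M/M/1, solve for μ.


W = 1/(μ−λ) ⇒ μ − λ = 1/W = 1/0.456 = 2.1930
μ = λ + 1/W = 36.01 + 2.1930 = 38.2030 per hr

Final: 38.2030 /hr


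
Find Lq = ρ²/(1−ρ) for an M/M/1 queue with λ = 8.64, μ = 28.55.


ρ = 8.64/28.55 = 0.3026
Lq = ρ²/(1−ρ) = 0.09158/0.6974 = 0.1313

Final: 0.1313


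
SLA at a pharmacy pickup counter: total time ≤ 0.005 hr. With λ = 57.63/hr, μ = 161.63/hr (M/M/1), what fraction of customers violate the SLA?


W ~ Exponential(μ−λ) for M/M/1.
μ − λ = 161.63 − 57.63 = 104.0000
P(W > t) = e^{−(μ−λ)t} = e^{−0.5200} = 0.594521

Final: 0.594521


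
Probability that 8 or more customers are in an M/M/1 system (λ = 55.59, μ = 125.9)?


ρ = 55.59/125.9 = 0.4415
P(N ≥ n) = ρ^n = 0.4415^8 = 0.001445

Final: 0.001445


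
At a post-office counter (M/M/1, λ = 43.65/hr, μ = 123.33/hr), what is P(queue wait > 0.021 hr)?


ρ = 43.65/123.33 = 0.3539
P(Wq > t) = ρ·e^{−(μ−λ)t} = 0.3539·e^{−1.6733}
= 0.3539·0.187631 = 0.066408

Final: 0.066408


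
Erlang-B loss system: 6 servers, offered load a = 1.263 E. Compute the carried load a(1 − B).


B(6,1.263) = 0.001595 (Erlang-B)
Carried load = a(1 − B) = 1.263·(1 − 0.001595) = 1.263·0.998405 = 1.2610 E

Final: 1.2610 Erlangs


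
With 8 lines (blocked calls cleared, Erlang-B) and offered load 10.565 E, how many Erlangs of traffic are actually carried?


B(8,10.565) = 0.364001 (Erlang-B)
Carried load = a(1 − B) = 10.565·(1 − 0.364001) = 10.565·0.635999 = 6.7193 E

Final: 6.7193 Erlangs


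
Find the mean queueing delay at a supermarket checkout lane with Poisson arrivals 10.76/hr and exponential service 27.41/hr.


ρ = 10.76/27.41 = 0.3926
Wq = ρ/(μ−λ) = 0.3926/(27.41 − 10.76) = 0.3926/16.65 = 0.02358 hr

Final: 0.02358 hr


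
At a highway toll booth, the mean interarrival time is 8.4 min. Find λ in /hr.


λ = 1/(interarrival time) in consistent units.
1 hour = 60 min, so λ = 60/8.4 = 7.1429 per hour

Final: 7.1429 /hr


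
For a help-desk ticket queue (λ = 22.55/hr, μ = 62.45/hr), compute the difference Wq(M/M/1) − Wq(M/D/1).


ρ = 22.55/62.45 = 0.3611
Wq(M/M/1) = ρ/(μ−λ) = 0.3611/39.90 = 0.009050 hr
Wq(M/D/1) = ρ/(2(μ−λ)) = 0.004525 hr
Savings = 0.009050 − 0.004525 = 0.004525 hr

Final: 0.004525 hr


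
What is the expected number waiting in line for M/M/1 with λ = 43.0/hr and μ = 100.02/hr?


ρ = 43.0/100.02 = 0.4299
Lq = ρ²/(1−ρ) = 0.1848/0.5701 = 0.3242

Final: 0.3242


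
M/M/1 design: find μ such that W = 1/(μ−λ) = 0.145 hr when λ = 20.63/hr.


W = 1/(μ−λ) ⇒ μ − λ = 1/W = 1/0.145 = 6.8966
μ = λ + 1/W = 20.63 + 6.8966 = 27.5266 per hr

Final: 27.5266 /hr


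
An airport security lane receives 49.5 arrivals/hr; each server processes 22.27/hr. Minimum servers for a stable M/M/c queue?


Stability requires cμ > λ ⇔ c > λ/μ.
λ/μ = 49.5/22.27 = 2.2227
Minimum integer c = ⌊2.2227⌋ + 1 = 3
Check: 3·22.27 = 66.81 > 49.5, while 2·22.27 = 44.54 ≤ 49.5

Final: 3 servers


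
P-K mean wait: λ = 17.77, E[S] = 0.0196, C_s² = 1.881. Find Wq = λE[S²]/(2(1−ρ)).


ρ = λ·E[S] = 17.77·0.0196 = 0.3483
E[S²] = E[S]²(1+C_s²) = 0.0196²·(1+1.881) = 0.001107
Wq = λ·E[S²]/(2(1−ρ)) = 17.77·0.001107/(2·0.6517) = 0.01509 hr

Final: 0.01509 hr


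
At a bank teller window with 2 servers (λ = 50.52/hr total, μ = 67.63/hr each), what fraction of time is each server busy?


ρ = λ/(cμ) = 50.52/(2·67.63) = 50.52/135.26 = 0.3735

Final: 0.3735


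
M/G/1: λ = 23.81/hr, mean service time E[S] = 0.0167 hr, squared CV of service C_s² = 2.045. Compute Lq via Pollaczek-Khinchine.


ρ = λ·E[S] = 23.81·0.0167 = 0.3976
Lq = ρ²(1+C_s²)/(2(1−ρ)) = 0.1581·(1+2.045)/(2·0.6024)
= 0.1581·3.0450/1.2047 = 0.39962

Final: 0.39962


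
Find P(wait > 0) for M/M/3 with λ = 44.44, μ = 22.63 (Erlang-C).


a = λ/μ = 1.9638; ρ = a/3 = 0.6546
P₀ = 0.117013 (from M/M/c formula)
C(c,a) = [a^c/(c!(1−ρ))]·P₀ = [7.57301/(6·0.3454)]·0.117013
= 3.65410·0.117013 = 0.427577

Final: 0.427577


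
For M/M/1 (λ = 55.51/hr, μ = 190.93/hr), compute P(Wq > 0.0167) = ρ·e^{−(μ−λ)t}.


ρ = 55.51/190.93 = 0.2907
P(Wq > t) = ρ·e^{−(μ−λ)t} = 0.2907·e^{−2.2615}
= 0.2907·0.104193 = 0.030292

Final: 0.030292


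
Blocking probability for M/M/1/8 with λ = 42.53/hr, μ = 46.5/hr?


ρ = λ/μ = 42.53/46.5 = 0.9146
P_K = (1−ρ)ρ^K/(1−ρ^(K+1)) = (0.08538·0.489711)/(1 − 0.447901)
= 0.041810/0.552099 = 0.075729

Final: 0.075729


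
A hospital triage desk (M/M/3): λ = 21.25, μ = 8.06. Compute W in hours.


a = 2.6365; ρ = 0.8788; P₀ = 0.030942
Lq = P₀·a^c·ρ/(c!(1−ρ)²) = 5.65656
Wq = Lq/λ = 5.65656/21.25 = 0.26619 hr
W = Wq + 1/μ = 0.26619 + 0.12407 = 0.39026 hr

Final: 0.39026 hr


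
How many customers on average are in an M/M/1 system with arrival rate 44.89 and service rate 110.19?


ρ = λ/μ = 44.89/110.19 = 0.4074
L = ρ/(1−ρ) = 0.4074/(1 − 0.4074) = 0.4074/0.5926 = 0.6874

Final: 0.6874


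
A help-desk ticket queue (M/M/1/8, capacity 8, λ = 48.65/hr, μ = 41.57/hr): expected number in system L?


ρ = 48.65/41.57 = 1.1703
L = ρ[1 − (K+1)ρ^K + Kρ^(K+1)] / [(1−ρ)(1−ρ^(K+1))]
Numerator: 1.1703·(1 − 9·3.519027 + 8·4.118370) = 2.663311
Denominator: (-0.1703)·(-3.118370) = 0.531106
L = 2.663311/0.531106 = 5.0147

Final: 5.0147


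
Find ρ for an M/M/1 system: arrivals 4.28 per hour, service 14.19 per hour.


ρ = λ/μ = 4.28/14.19 = 0.3016

Final: 0.3016


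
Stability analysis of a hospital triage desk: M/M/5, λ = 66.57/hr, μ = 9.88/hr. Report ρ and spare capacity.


Total capacity cμ = 5·9.88 = 49.40/hr
ρ = λ/(cμ) = 66.57/49.40 = 1.3476
Stable ⇔ ρ < 1: NO
Spare capacity = cμ − λ = 49.40 − 66.57 = -17.17/hr

Final: ρ = 1.3476; unstable; margin = -17.17/hr


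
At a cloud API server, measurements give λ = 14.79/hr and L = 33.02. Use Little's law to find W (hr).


W = L/λ = 33.02/14.79 = 2.2326 hr

Final: 2.2326 hr


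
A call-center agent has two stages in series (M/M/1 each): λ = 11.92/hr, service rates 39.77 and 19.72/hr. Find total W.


Each node sees arrival rate λ = 11.92/hr (tandem ⇒ throughput preserved).
W₁ = 1/(μ₁−λ) = 1/(39.77−11.92) = 0.03591 hr
W₂ = 1/(μ₂−λ) = 1/(19.72−11.92) = 0.12821 hr
W_total = W₁ + W₂ = 0.03591 + 0.12821 = 0.16411 hr

Final: 0.16411 hr


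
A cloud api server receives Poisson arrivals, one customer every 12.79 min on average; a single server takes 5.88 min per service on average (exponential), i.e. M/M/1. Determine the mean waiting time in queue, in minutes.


λ = 60/12.79 = 4.6912 /hr
μ = 60/5.88 = 10.2041 /hr
ρ = λ/μ = 4.6912/10.2041 = 0.4597
Wq = ρ/(μ−λ) = 0.4597/(10.2041−4.6912) = 0.08339 hr
In minutes: 0.08339·60 = 5.004 min

Final: 5.004 min


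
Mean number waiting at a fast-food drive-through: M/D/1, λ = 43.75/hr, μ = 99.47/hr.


ρ = 43.75/99.47 = 0.4398
M/D/1: Lq = ρ²/(2(1−ρ)) = 0.1935/(2·0.5602) = 0.17267

Final: 0.17267


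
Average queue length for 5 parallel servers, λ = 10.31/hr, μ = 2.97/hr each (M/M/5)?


a = λ/μ = 3.4714; ρ = a/5 = 0.6943
P₀ = 0.026839
Lq = P₀·a^c·ρ / (c!·(1−ρ)²) = 0.026839·504.09348·0.6943/(120·0.09347)
= 0.83746

Final: 0.83746


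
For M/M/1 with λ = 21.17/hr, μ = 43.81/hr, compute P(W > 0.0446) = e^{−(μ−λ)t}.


W ~ Exponential(μ−λ) for M/M/1.
μ − λ = 43.81 − 21.17 = 22.6400
P(W > t) = e^{−(μ−λ)t} = e^{−1.0097} = 0.364312

Final: 0.364312


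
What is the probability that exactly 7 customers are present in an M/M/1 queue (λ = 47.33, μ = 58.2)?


ρ = 47.33/58.2 = 0.8132
P_n = (1−ρ)·ρ^n = (1 − 0.8132)·0.8132^7 = 0.1868·0.235231 = 0.043934

Final: 0.043934


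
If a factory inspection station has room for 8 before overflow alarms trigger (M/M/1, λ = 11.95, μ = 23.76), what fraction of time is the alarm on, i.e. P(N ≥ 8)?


ρ = 11.95/23.76 = 0.5029
P(N ≥ n) = ρ^n = 0.5029^8 = 0.004094

Final: 0.004094


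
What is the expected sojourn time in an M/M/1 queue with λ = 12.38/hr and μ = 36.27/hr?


W = 1/(μ−λ) = 1/(36.27 − 12.38) = 1/23.89 = 0.04186 hr

Final: 0.04186 hr


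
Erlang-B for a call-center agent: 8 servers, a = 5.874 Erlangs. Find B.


B(c,a) = (a^c/c!) / Σ_{k=0}^{c} a^k/k!
a^8/8! = 35.152079
Σ terms (k=0..8): 1.00000 + 5.87400 + 17.25194 + 33.77929 + 49.60489 + 58.27583 + 57.05204 + 47.87481 + 35.15208 = 305.864882
B = 35.152079/305.864882 = 0.114927

Final: 0.114927


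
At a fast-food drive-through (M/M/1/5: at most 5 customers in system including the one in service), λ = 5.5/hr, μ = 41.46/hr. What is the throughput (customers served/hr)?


ρ = 0.1327; P_K = (1−ρ)ρ^5/(1−ρ^6) = 0.00003563
λ_eff = λ(1 − P_K) = 5.5·(1 − 0.00003563) = 5.5·0.999964 = 5.4998 /hr

Final: 5.4998 /hr


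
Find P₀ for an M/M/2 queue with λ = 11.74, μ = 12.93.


a = λ/μ = 11.74/12.93 = 0.9080; ρ = a/c = 0.4540
Σ_{k=0}^{1} a^k/k! (terms k=0..1) = 1.00000 + 0.90797 = 1.90797
Tail: a^2/(2!(1−ρ)) = 0.82440/(2·0.5460) = 0.75492
P₀ = 1/(1.90797 + 0.75492) = 1/2.66289 = 0.375532

Final: 0.375532


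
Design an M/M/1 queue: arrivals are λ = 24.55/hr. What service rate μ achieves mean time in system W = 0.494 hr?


W = 1/(μ−λ) ⇒ μ − λ = 1/W = 1/0.494 = 2.0243
μ = λ + 1/W = 24.55 + 2.0243 = 26.5743 per hr

Final: 26.5743 /hr


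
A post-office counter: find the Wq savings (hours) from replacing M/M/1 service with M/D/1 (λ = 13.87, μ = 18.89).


ρ = 13.87/18.89 = 0.7343
Wq(M/M/1) = ρ/(μ−λ) = 0.7343/5.02 = 0.14627 hr
Wq(M/D/1) = ρ/(2(μ−λ)) = 0.07313 hr
Savings = 0.14627 − 0.07313 = 0.07313 hr

Final: 0.07313 hr


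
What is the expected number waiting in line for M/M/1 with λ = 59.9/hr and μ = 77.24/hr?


ρ = 59.9/77.24 = 0.7755
Lq = ρ²/(1−ρ) = 0.6014/0.2245 = 2.6789

Final: 2.6789


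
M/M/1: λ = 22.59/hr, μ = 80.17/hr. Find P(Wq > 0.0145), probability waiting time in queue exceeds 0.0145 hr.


ρ = 22.59/80.17 = 0.2818
P(Wq > t) = ρ·e^{−(μ−λ)t} = 0.2818·e^{−0.8349}
= 0.2818·0.433914 = 0.122267

Final: 0.122267


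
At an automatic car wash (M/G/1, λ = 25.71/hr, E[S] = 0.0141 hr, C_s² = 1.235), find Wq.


ρ = λ·E[S] = 25.71·0.0141 = 0.3625
E[S²] = E[S]²(1+C_s²) = 0.0141²·(1+1.235) = 0.0004443
Wq = λ·E[S²]/(2(1−ρ)) = 25.71·0.0004443/(2·0.6375) = 0.008960 hr

Final: 0.008960 hr


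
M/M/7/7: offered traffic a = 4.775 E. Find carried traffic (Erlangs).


B(7,4.775) = 0.106586 (Erlang-B)
Carried load = a(1 − B) = 4.775·(1 − 0.106586) = 4.775·0.893414 = 4.2661 E

Final: 4.2661 Erlangs


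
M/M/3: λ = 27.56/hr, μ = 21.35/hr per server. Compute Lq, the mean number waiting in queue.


a = λ/μ = 1.2909; ρ = a/3 = 0.4303
P₀ = 0.266432
Lq = P₀·a^c·ρ / (c!·(1−ρ)²) = 0.266432·2.15102·0.4303/(6·0.32457)
= 0.12663

Final: 0.12663


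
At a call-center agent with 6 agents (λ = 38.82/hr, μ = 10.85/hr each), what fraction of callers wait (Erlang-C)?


a = λ/μ = 3.5779; ρ = a/6 = 0.5963
P₀ = 0.026636 (from M/M/c formula)
C(c,a) = [a^c/(c!(1−ρ))]·P₀ = [2097.75496/(720·0.4037)]·0.026636
= 7.21735·0.026636 = 0.192241

Final: 0.192241


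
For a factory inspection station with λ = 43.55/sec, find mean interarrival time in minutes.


Mean interarrival time = 1/λ = 1/43.55 second = 0.02296 second
In minutes: 0.02296 × 0.0166667 = 0.0003827 min

Final: 0.0003827 min


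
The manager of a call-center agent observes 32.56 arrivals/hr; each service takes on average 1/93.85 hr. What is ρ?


ρ = λ/μ = 32.56/93.85 = 0.3469

Final: 0.3469


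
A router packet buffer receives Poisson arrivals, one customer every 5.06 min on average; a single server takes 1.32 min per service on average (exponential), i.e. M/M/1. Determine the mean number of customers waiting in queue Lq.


λ = 60/5.06 = 11.8577 /hr
μ = 60/1.32 = 45.4545 /hr
ρ = λ/μ = 11.8577/45.4545 = 0.2609
Lq = ρ²/(1−ρ) = 0.06805/0.7391 = 0.09207

Final: 0.09207


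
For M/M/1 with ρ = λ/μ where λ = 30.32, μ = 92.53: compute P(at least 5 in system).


ρ = 30.32/92.53 = 0.3277
P(N ≥ n) = ρ^n = 0.3277^5 = 0.003778

Final: 0.003778


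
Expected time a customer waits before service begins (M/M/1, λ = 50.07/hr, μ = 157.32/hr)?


ρ = 50.07/157.32 = 0.3183
Wq = ρ/(μ−λ) = 0.3183/(157.32 − 50.07) = 0.3183/107.25 = 0.002968 hr

Final: 0.002968 hr


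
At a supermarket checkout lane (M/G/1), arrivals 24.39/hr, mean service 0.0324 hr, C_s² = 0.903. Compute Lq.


ρ = λ·E[S] = 24.39·0.0324 = 0.7902
Lq = ρ²(1+C_s²)/(2(1−ρ)) = 0.6245·(1+0.903)/(2·0.2098)
= 0.6245·1.9030/0.4195 = 2.83264

Final: 2.83264


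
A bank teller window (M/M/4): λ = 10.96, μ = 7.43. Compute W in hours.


a = 1.4751; ρ = 0.3688; P₀ = 0.226729
Lq = P₀·a^c·ρ/(c!(1−ρ)²) = 0.04140
Wq = Lq/λ = 0.04140/10.96 = 0.003777 hr
W = Wq + 1/μ = 0.003777 + 0.13459 = 0.13837 hr

Final: 0.13837 hr


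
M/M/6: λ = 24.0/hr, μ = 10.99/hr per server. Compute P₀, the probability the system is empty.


a = λ/μ = 24.0/10.99 = 2.1838; ρ = a/c = 0.3640
Σ_{k=0}^{5} a^k/k! (terms k=0..5) = 1.00000 + 2.18380 + 2.38450 + 1.73576 + 0.94764 + 0.41389 = 8.66559
Tail: a^6/(6!(1−ρ)) = 108.46292/(720·0.6360) = 0.23685
P₀ = 1/(8.66559 + 0.23685) = 1/8.90244 = 0.112329

Final: 0.112329


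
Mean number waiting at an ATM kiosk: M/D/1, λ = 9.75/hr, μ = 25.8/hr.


ρ = 9.75/25.8 = 0.3779
M/D/1: Lq = ρ²/(2(1−ρ)) = 0.1428/(2·0.6221) = 0.11478

Final: 0.11478


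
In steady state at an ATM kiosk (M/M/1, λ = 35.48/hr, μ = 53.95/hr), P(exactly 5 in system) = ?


ρ = 35.48/53.95 = 0.6576
P_n = (1−ρ)·ρ^n = (1 − 0.6576)·0.6576^5 = 0.3424·0.123016 = 0.042115

Final: 0.042115


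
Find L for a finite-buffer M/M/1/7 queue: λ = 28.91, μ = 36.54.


ρ = 28.91/36.54 = 0.7912
L = ρ[1 − (K+1)ρ^K + Kρ^(K+1)] / [(1−ρ)(1−ρ^(K+1))]
Numerator: 0.7912·(1 − 8·0.194069 + 7·0.153545) = 0.413208
Denominator: (0.2088)·(0.846455) = 0.176750
L = 0.413208/0.176750 = 2.3378

Final: 2.3378


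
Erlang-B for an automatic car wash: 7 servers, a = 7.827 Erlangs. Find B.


B(c,a) = (a^c/c!) / Σ_{k=0}^{c} a^k/k!
a^7/7! = 357.056382
Σ terms (k=0..7): 1.00000 + 7.82700 + 30.63096 + 79.91619 + 156.37600 + 244.79099 + 319.32984 + 357.05638 = 1196.927360
B = 357.056382/1196.927360 = 0.298311

Final: 0.298311


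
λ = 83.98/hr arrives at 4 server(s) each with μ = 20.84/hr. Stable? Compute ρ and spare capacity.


Total capacity cμ = 4·20.84 = 83.36/hr
ρ = λ/(cμ) = 83.98/83.36 = 1.0074
Stable ⇔ ρ < 1: NO
Spare capacity = cμ − λ = 83.36 − 83.98 = -0.62/hr

Final: ρ = 1.0074; unstable; margin = -0.62/hr


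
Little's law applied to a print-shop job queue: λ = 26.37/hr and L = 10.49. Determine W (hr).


W = L/λ = 10.49/26.37 = 0.3978 hr

Final: 0.3978 hr


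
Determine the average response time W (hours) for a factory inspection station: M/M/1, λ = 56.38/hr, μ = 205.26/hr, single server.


W = 1/(μ−λ) = 1/(205.26 − 56.38) = 1/148.88 = 0.006717 hr

Final: 0.006717 hr


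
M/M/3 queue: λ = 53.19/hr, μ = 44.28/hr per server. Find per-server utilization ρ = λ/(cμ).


ρ = λ/(cμ) = 53.19/(3·44.28) = 53.19/132.84 = 0.4004

Final: 0.4004


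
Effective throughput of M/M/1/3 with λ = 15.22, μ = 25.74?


ρ = 0.5913; P_K = (1−ρ)ρ^3/(1−ρ^4) = 0.096261
λ_eff = λ(1 − P_K) = 15.22·(1 − 0.096261) = 15.22·0.903739 = 13.7549 /hr

Final: 13.7549 /hr


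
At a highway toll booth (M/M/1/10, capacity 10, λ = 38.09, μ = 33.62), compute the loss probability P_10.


ρ = λ/μ = 38.09/33.62 = 1.1330
P_K = (1−ρ)ρ^K/(1−ρ^(K+1)) = (-0.1330·3.484437)/(1 − 3.947716)
= -0.463279/-2.947716 = 0.157165

Final: 0.157165


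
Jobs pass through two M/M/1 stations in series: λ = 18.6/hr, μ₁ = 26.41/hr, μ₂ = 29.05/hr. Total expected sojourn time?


Each node sees arrival rate λ = 18.6/hr (tandem ⇒ throughput preserved).
W₁ = 1/(μ₁−λ) = 1/(26.41−18.6) = 0.12804 hr
W₂ = 1/(μ₂−λ) = 1/(29.05−18.6) = 0.09569 hr
W_total = W₁ + W₂ = 0.12804 + 0.09569 = 0.22373 hr

Final: 0.22373 hr


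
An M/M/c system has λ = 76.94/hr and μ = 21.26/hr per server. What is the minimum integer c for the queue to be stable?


Stability requires cμ > λ ⇔ c > λ/μ.
λ/μ = 76.94/21.26 = 3.6190
Minimum integer c = ⌊3.6190⌋ + 1 = 4
Check: 4·21.26 = 85.04 > 76.94, while 3·21.26 = 63.78 ≤ 76.94

Final: 4 servers


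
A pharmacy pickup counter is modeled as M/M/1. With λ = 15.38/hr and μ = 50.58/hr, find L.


ρ = λ/μ = 15.38/50.58 = 0.3041
L = ρ/(1−ρ) = 0.3041/(1 − 0.3041) = 0.3041/0.6959 = 0.4369

Final: 0.4369


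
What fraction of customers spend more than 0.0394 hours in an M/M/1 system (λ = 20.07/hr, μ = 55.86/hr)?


W ~ Exponential(μ−λ) for M/M/1.
μ − λ = 55.86 − 20.07 = 35.7900
P(W > t) = e^{−(μ−λ)t} = e^{−1.4101} = 0.244113

Final: 0.244113


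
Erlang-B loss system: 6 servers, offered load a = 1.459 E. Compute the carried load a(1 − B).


B(6,1.459) = 0.003117 (Erlang-B)
Carried load = a(1 − B) = 1.459·(1 − 0.003117) = 1.459·0.996883 = 1.4545 E

Final: 1.4545 Erlangs


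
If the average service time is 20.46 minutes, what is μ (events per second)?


μ = 1/(service time) in consistent units.
1 second = 0.0166667 min, so μ = 0.0166667/20.46 = 0.0008146 per second

Final: 0.0008146 /sec


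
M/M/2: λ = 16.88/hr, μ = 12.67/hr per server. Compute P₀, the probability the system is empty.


a = λ/μ = 16.88/12.67 = 1.3323; ρ = a/c = 0.6661
Σ_{k=0}^{1} a^k/k! (terms k=0..1) = 1.00000 + 1.33228 = 2.33228
Tail: a^2/(2!(1−ρ)) = 1.77497/(2·0.3339) = 2.65826
P₀ = 1/(2.33228 + 2.65826) = 1/4.99054 = 0.200379

Final: 0.200379


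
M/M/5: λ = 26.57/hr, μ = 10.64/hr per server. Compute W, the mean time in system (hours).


a = 2.4972; ρ = 0.4994; P₀ = 0.080338
Lq = P₀·a^c·ρ/(c!(1−ρ)²) = 0.12958
Wq = Lq/λ = 0.12958/26.57 = 0.004877 hr
W = Wq + 1/μ = 0.004877 + 0.09398 = 0.09886 hr

Final: 0.09886 hr


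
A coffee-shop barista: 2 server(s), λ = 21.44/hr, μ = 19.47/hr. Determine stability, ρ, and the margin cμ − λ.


Total capacity cμ = 2·19.47 = 38.94/hr
ρ = λ/(cμ) = 21.44/38.94 = 0.5506
Stable ⇔ ρ < 1: YES
Spare capacity = cμ − λ = 38.94 − 21.44 = 17.50/hr

Final: ρ = 0.5506; stable; margin = 17.50/hr


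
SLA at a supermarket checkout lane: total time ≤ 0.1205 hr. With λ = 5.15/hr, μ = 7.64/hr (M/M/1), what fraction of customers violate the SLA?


W ~ Exponential(μ−λ) for M/M/1.
μ − λ = 7.64 − 5.15 = 2.4900
P(W > t) = e^{−(μ−λ)t} = e^{−0.3000} = 0.740785

Final: 0.740785


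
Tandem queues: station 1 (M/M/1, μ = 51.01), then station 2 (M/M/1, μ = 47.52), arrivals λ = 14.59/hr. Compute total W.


Each node sees arrival rate λ = 14.59/hr (tandem ⇒ throughput preserved).
W₁ = 1/(μ₁−λ) = 1/(51.01−14.59) = 0.02746 hr
W₂ = 1/(μ₂−λ) = 1/(47.52−14.59) = 0.03037 hr
W_total = W₁ + W₂ = 0.02746 + 0.03037 = 0.05782 hr

Final: 0.05782 hr


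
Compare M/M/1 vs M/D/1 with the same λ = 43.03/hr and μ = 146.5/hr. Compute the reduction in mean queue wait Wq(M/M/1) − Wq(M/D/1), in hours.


ρ = 43.03/146.5 = 0.2937
Wq(M/M/1) = ρ/(μ−λ) = 0.2937/103.47 = 0.002839 hr
Wq(M/D/1) = ρ/(2(μ−λ)) = 0.001419 hr
Savings = 0.002839 − 0.001419 = 0.001419 hr

Final: 0.001419 hr


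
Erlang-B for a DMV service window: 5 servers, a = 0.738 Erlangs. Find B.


B(c,a) = (a^c/c!) / Σ_{k=0}^{c} a^k/k!
a^5/5! = 0.001824
Σ terms (k=0..5): 1.00000 + 0.73800 + 0.27232 + 0.06699 + 0.01236 + 0.001824 = 2.091497
B = 0.001824/2.091497 = 0.0008723

Final: 0.0008723


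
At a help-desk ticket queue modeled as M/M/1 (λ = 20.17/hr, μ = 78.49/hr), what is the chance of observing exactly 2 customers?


ρ = 20.17/78.49 = 0.2570
P_n = (1−ρ)·ρ^n = (1 − 0.2570)·0.2570^2 = 0.7430·0.066036 = 0.049067

Final: 0.049067


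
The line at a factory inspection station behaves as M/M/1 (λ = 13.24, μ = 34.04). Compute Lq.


ρ = 13.24/34.04 = 0.3890
Lq = ρ²/(1−ρ) = 0.1513/0.6110 = 0.2476

Final: 0.2476


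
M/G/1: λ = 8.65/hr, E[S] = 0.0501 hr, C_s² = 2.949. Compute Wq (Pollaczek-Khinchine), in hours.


ρ = λ·E[S] = 8.65·0.0501 = 0.4334
E[S²] = E[S]²(1+C_s²) = 0.0501²·(1+2.949) = 0.009912
Wq = λ·E[S²]/(2(1−ρ)) = 8.65·0.009912/(2·0.5666) = 0.07566 hr

Final: 0.07566 hr


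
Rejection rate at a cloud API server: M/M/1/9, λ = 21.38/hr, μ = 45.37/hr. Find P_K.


ρ = λ/μ = 21.38/45.37 = 0.4712
P_K = (1−ρ)ρ^K/(1−ρ^(K+1)) = (0.5288·0.001146)/(1 − 0.0005400)
= 0.0006059/0.999460 = 0.0006062

Final: 0.0006062


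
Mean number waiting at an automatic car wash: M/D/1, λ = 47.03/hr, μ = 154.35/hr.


ρ = 47.03/154.35 = 0.3047
M/D/1: Lq = ρ²/(2(1−ρ)) = 0.09284/(2·0.6953) = 0.06676

Final: 0.06676


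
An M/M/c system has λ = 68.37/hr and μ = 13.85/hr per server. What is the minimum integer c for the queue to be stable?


Stability requires cμ > λ ⇔ c > λ/μ.
λ/μ = 68.37/13.85 = 4.9365
Minimum integer c = ⌊4.9365⌋ + 1 = 5
Check: 5·13.85 = 69.25 > 68.37, while 4·13.85 = 55.40 ≤ 68.37

Final: 5 servers


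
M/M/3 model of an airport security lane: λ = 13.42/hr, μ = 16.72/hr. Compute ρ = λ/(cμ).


ρ = λ/(cμ) = 13.42/(3·16.72) = 13.42/50.16 = 0.2675

Final: 0.2675


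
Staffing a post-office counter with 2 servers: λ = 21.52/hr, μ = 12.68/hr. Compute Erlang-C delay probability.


a = λ/μ = 1.6972; ρ = a/2 = 0.8486
P₀ = 0.081911 (from M/M/c formula)
C(c,a) = [a^c/(c!(1−ρ))]·P₀ = [2.88036/(2·0.1514)]·0.081911
= 9.51117·0.081911 = 0.779072

Final: 0.779072


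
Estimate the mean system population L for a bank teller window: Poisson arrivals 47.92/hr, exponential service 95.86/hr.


ρ = λ/μ = 47.92/95.86 = 0.4999
L = ρ/(1−ρ) = 0.4999/(1 − 0.4999) = 0.4999/0.5001 = 0.9996

Final: 0.9996


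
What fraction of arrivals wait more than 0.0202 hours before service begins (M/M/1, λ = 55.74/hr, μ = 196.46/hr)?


ρ = 55.74/196.46 = 0.2837
P(Wq > t) = ρ·e^{−(μ−λ)t} = 0.2837·e^{−2.8425}
= 0.2837·0.058277 = 0.016535

Final: 0.016535


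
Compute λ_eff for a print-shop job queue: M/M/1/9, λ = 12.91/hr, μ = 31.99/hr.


ρ = 0.4036; P_K = (1−ρ)ρ^9/(1−ρ^10) = 0.0001694
λ_eff = λ(1 − P_K) = 12.91·(1 − 0.0001694) = 12.91·0.999831 = 12.9078 /hr

Final: 12.9078 /hr


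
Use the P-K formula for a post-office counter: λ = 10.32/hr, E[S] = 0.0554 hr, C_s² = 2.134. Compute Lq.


ρ = λ·E[S] = 10.32·0.0554 = 0.5717
Lq = ρ²(1+C_s²)/(2(1−ρ)) = 0.3269·(1+2.134)/(2·0.4283)
= 0.3269·3.1340/0.8565 = 1.19599

Final: 1.19599


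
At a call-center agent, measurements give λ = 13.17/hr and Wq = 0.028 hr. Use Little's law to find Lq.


Lq = λWq = 13.17·0.028 = 0.3688

Final: 0.3688


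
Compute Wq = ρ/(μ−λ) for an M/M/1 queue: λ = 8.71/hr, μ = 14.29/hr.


ρ = 8.71/14.29 = 0.6095
Wq = ρ/(μ−λ) = 0.6095/(14.29 − 8.71) = 0.6095/5.58 = 0.1092 hr

Final: 0.1092 hr


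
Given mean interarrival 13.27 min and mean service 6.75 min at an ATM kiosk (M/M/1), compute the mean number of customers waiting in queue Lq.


λ = 60/13.27 = 4.5215 /hr
μ = 60/6.75 = 8.8889 /hr
ρ = λ/μ = 4.5215/8.8889 = 0.5087
Lq = ρ²/(1−ρ) = 0.2587/0.4913 = 0.5266

Final: 0.5266


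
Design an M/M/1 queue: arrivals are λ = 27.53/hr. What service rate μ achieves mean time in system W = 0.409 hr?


W = 1/(μ−λ) ⇒ μ − λ = 1/W = 1/0.409 = 2.4450
μ = λ + 1/W = 27.53 + 2.4450 = 29.9750 per hr

Final: 29.9750 /hr


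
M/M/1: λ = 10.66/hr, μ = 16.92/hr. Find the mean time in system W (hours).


W = 1/(μ−λ) = 1/(16.92 − 10.66) = 1/6.26 = 0.1597 hr

Final: 0.1597 hr


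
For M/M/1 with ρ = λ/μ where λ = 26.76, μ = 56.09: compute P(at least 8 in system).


ρ = 26.76/56.09 = 0.4771
P(N ≥ n) = ρ^n = 0.4771^8 = 0.002684

Final: 0.002684


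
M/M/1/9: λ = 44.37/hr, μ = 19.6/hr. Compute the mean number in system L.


ρ = 44.37/19.6 = 2.2638
L = ρ[1 − (K+1)ρ^K + Kρ^(K+1)] / [(1−ρ)(1−ρ^(K+1))]
Numerator: 2.2638·(1 − 10·1561.349815 + 9·3534.545475) = 36669.566399
Denominator: (-1.2638)·(-3533.545475) = 4465.608235
L = 36669.566399/4465.608235 = 8.2116

Final: 8.2116


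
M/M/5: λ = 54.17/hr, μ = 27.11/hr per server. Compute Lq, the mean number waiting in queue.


a = λ/μ = 1.9982; ρ = a/5 = 0.3996
P₀ = 0.134581
Lq = P₀·a^c·ρ / (c!·(1−ρ)²) = 0.134581·31.85272·0.3996/(120·0.36044)
= 0.03961

Final: 0.03961


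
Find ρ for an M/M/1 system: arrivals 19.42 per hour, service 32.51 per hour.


ρ = λ/μ = 19.42/32.51 = 0.5974

Final: 0.5974


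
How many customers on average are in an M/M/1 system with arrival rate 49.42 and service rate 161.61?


ρ = λ/μ = 49.42/161.61 = 0.3058
L = ρ/(1−ρ) = 0.3058/(1 − 0.3058) = 0.3058/0.6942 = 0.4405

Final: 0.4405


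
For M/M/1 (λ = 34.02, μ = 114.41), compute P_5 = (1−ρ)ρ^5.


ρ = 34.02/114.41 = 0.2974
P_n = (1−ρ)·ρ^n = (1 − 0.2974)·0.2974^5 = 0.7026·0.002325 = 0.001633

Final: 0.001633


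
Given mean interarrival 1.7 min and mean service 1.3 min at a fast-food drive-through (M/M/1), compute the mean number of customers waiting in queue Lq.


λ = 60/1.7 = 35.2941 /hr
μ = 60/1.3 = 46.1538 /hr
ρ = λ/μ = 35.2941/46.1538 = 0.7647
Lq = ρ²/(1−ρ) = 0.5848/0.2353 = 2.4853

Final: 2.4853


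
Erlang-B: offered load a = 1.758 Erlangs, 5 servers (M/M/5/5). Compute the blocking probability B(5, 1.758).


B(c,a) = (a^c/c!) / Σ_{k=0}^{c} a^k/k!
a^5/5! = 0.139931
Σ terms (k=0..5): 1.00000 + 1.75800 + 1.54528 + 0.90554 + 0.39798 + 0.13993 = 5.746731
B = 0.139931/5.746731 = 0.024350

Final: 0.024350


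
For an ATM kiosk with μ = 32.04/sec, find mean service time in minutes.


Mean service time = 1/μ = 1/32.04 second = 0.03121 second
In minutes: 0.03121 × 0.0166667 = 0.0005202 min

Final: 0.0005202 min
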